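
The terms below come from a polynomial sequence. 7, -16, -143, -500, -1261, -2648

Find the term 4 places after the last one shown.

D1: -23, -127, -357, -761, -1387
D2: -104, -230, -404, -626
D3: -126, -174, -222
D4: -48, -48
Fourth differences constant at -48.
-222 − 48 = -270;  -626 − 270 = -896;  -1387 − 896 = -2283;  -2648 − 2283 = -4931
-270 − 48 = -318;  -896 − 318 = -1214;  -2283 − 1214 = -3497;  -4931 − 3497 = -8428
-318 − 48 = -366;  -1214 − 366 = -1580;  -3497 − 1580 = -5077;  -8428 − 5077 = -13505
-366 − 48 = -414;  -1580 − 414 = -1994;  -5077 − 1994 = -7071;  -13505 − 7071 = -20576

-20576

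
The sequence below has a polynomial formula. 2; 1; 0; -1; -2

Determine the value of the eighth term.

-5

D1: -1, -1, -1, -1
First differences constant at -1.
-2 − 1 = -3
-3 − 1 = -4
-4 − 1 = -5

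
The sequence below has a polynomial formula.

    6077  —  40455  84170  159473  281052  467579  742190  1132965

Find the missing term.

Using the last 7 terms:
Δ: 43715, 75303, 121579, 186527, 274611, 390775
Δ²: 31588, 46276, 64948, 88084, 116164
Δ³: 14688, 18672, 23136, 28080
Δ⁴: 3984, 4464, 4944
Δ⁵: 480, 480
Constant fifth difference = 480.
Extend backward: 3984 − 480 = 3504;  14688 − 3504 = 11184;  31588 − 11184 = 20404;  43715 − 20404 = 23311;  40455 − 23311 = 17144

17144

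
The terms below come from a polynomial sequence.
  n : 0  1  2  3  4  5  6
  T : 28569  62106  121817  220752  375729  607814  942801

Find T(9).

Δ: 33537, 59711, 98935, 154977, 232085, 334987
Δ²: 26174, 39224, 56042, 77108, 102902
Δ³: 13050, 16818, 21066, 25794
Δ⁴: 3768, 4248, 4728
Δ⁵: 480, 480
The fifth differences are constant (480).
4728 + 480 = 5208;  25794 + 5208 = 31002;  102902 + 31002 = 133904;  334987 + 133904 = 468891;  942801 + 468891 = 1411692
5208 + 480 = 5688;  31002 + 5688 = 36690;  133904 + 36690 = 170594;  468891 + 170594 = 639485;  1411692 + 639485 = 2051177
5688 + 480 = 6168;  36690 + 6168 = 42858;  170594 + 42858 = 213452;  639485 + 213452 = 852937;  2051177 + 852937 = 2904114

2904114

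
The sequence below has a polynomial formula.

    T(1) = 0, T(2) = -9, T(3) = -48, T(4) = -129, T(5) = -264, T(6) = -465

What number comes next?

-744

Δ: -9  -39  -81  -135  -201
Δ²: -30  -42  -54  -66
Δ³: -12  -12  -12
Third differences constant at -12.
-66 − 12 = -78;  -201 − 78 = -279;  -465 − 279 = -744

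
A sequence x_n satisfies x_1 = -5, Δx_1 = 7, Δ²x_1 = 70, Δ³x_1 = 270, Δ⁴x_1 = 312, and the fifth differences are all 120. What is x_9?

45691

Build the table forward from the leading diagonal:
D5: 120  120  120  120  120  120  120  120  120
D4: 312  432  552  672  792  912  1032  1152  1272
D3: 270  582  1014  1566  2238  3030  3942  4974  6126
D2: 70  340  922  1936  3502  5740  8770  12712  17686
D1: 7  77  417  1339  3275  6777  12517  21287  33999
x: -5  2  79  496  1835  5110  11887  24404  45691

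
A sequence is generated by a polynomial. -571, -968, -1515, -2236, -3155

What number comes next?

-397, -547, -721, -919
-150, -174, -198
-24, -24
Constant third difference = -24, so extend:
-198 − 24 = -222;  -919 − 222 = -1141;  -3155 − 1141 = -4296

-4296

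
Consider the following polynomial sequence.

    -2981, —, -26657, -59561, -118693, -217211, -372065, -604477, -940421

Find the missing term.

Using the last 7 terms:
-32904, -59132, -98518, -154854, -232412, -335944
-26228, -39386, -56336, -77558, -103532
-13158, -16950, -21222, -25974
-3792, -4272, -4752
-480, -480
Constant fifth difference = -480.
Extend backward: -3792 + 480 = -3312;  -13158 + 3312 = -9846;  -26228 + 9846 = -16382;  -32904 + 16382 = -16522;  -26657 + 16522 = -10135

-10135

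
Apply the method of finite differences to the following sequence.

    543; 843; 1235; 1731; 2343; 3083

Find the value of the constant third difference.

12

First differences: 300, 392, 496, 612, 740
Second differences: 92, 104, 116, 128
Third differences: 12, 12, 12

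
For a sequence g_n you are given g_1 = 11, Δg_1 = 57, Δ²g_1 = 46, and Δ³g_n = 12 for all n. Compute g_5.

Build the table forward from the leading diagonal:
Third differences: 12  12  12  12  12
Second differences: 46  58  70  82  94
First differences: 57  103  161  231  313
g: 11  68  171  332  563

563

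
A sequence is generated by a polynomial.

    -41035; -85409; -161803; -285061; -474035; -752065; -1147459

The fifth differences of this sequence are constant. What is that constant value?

-480

D1: -44374, -76394, -123258, -188974, -278030, -395394
D2: -32020, -46864, -65716, -89056, -117364
D3: -14844, -18852, -23340, -28308
D4: -4008, -4488, -4968
D5: -480, -480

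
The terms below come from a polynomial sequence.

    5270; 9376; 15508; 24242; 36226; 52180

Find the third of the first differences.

8734

D1: 4106, 6132, 8734, 11984, 15954
D2: 2026, 2602, 3250, 3970
D3: 576, 648, 720
D4: 72, 72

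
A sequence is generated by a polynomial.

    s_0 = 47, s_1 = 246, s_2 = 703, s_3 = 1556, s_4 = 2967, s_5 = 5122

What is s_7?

12528

Δ: 199 , 457 , 853 , 1411 , 2155
Δ²: 258 , 396 , 558 , 744
Δ³: 138 , 162 , 186
Δ⁴: 24 , 24
The fourth differences are constant (24).
186 + 24 = 210;  744 + 210 = 954;  2155 + 954 = 3109;  5122 + 3109 = 8231
210 + 24 = 234;  954 + 234 = 1188;  3109 + 1188 = 4297;  8231 + 4297 = 12528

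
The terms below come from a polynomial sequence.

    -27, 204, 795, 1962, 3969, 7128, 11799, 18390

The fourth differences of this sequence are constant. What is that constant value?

First differences: 231, 591, 1167, 2007, 3159, 4671, 6591
Second differences: 360, 576, 840, 1152, 1512, 1920
Third differences: 216, 264, 312, 360, 408
Fourth differences: 48, 48, 48, 48

48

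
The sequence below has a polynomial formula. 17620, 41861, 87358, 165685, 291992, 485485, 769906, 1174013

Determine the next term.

1732060

Δ: 24241  45497  78327  126307  193493  284421  404107
Δ²: 21256  32830  47980  67186  90928  119686
Δ³: 11574  15150  19206  23742  28758
Δ⁴: 3576  4056  4536  5016
Δ⁵: 480  480  480
Fifth differences constant at 480.
5016 + 480 = 5496;  28758 + 5496 = 34254;  119686 + 34254 = 153940;  404107 + 153940 = 558047;  1174013 + 558047 = 1732060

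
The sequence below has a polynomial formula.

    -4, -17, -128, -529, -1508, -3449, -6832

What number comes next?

Δ: -13, -111, -401, -979, -1941, -3383
Δ²: -98, -290, -578, -962, -1442
Δ³: -192, -288, -384, -480
Δ⁴: -96, -96, -96
The fourth differences are constant (-96).
-480 − 96 = -576;  -1442 − 576 = -2018;  -3383 − 2018 = -5401;  -6832 − 5401 = -12233

-12233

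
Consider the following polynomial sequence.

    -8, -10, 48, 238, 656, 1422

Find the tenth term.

Δ: -2 , 58 , 190 , 418 , 766
Δ²: 60 , 132 , 228 , 348
Δ³: 72 , 96 , 120
Δ⁴: 24 , 24
Constant fourth difference = 24, so extend:
120 + 24 = 144;  348 + 144 = 492;  766 + 492 = 1258;  1422 + 1258 = 2680
144 + 24 = 168;  492 + 168 = 660;  1258 + 660 = 1918;  2680 + 1918 = 4598
168 + 24 = 192;  660 + 192 = 852;  1918 + 852 = 2770;  4598 + 2770 = 7368
192 + 24 = 216;  852 + 216 = 1068;  2770 + 1068 = 3838;  7368 + 3838 = 11206

11206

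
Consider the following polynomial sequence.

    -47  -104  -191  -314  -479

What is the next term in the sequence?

First differences: -57 , -87 , -123 , -165
Second differences: -30 , -36 , -42
Third differences: -6 , -6
Third differences constant at -6.
-42 − 6 = -48;  -165 − 48 = -213;  -479 − 213 = -692

-692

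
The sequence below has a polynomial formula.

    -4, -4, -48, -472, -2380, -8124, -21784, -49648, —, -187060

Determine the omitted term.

Using the first 8 terms:
0  -44  -424  -1908  -5744  -13660  -27864
-44  -380  -1484  -3836  -7916  -14204
-336  -1104  -2352  -4080  -6288
-768  -1248  -1728  -2208
-480  -480  -480
Constant fifth difference = -480.
Extend forward: -2208 − 480 = -2688;  -6288 − 2688 = -8976;  -14204 − 8976 = -23180;  -27864 − 23180 = -51044;  -49648 − 51044 = -100692

-100692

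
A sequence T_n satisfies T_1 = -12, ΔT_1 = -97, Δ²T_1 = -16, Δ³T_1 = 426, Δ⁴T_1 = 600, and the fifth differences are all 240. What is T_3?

Build the table forward from the leading diagonal:
Fifth differences: 240, 240, 240
Fourth differences: 600, 840, 1080
Third differences: 426, 1026, 1866
Second differences: -16, 410, 1436
First differences: -97, -113, 297
T: -12, -109, -222

-222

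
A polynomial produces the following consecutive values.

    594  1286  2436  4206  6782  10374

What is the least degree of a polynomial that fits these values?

4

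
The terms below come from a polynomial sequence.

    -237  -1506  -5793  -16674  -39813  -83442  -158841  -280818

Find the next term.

First differences: -1269, -4287, -10881, -23139, -43629, -75399, -121977
Second differences: -3018, -6594, -12258, -20490, -31770, -46578
Third differences: -3576, -5664, -8232, -11280, -14808
Fourth differences: -2088, -2568, -3048, -3528
Fifth differences: -480, -480, -480
Fifth differences constant at -480.
-3528 − 480 = -4008;  -14808 − 4008 = -18816;  -46578 − 18816 = -65394;  -121977 − 65394 = -187371;  -280818 − 187371 = -468189

-468189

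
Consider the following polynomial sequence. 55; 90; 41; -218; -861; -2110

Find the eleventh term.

-28575

D1: 35, -49, -259, -643, -1249
D2: -84, -210, -384, -606
D3: -126, -174, -222
D4: -48, -48
Constant fourth difference = -48, so extend:
-222 − 48 = -270;  -606 − 270 = -876;  -1249 − 876 = -2125;  -2110 − 2125 = -4235
-270 − 48 = -318;  -876 − 318 = -1194;  -2125 − 1194 = -3319;  -4235 − 3319 = -7554
-318 − 48 = -366;  -1194 − 366 = -1560;  -3319 − 1560 = -4879;  -7554 − 4879 = -12433
-366 − 48 = -414;  -1560 − 414 = -1974;  -4879 − 1974 = -6853;  -12433 − 6853 = -19286
-414 − 48 = -462;  -1974 − 462 = -2436;  -6853 − 2436 = -9289;  -19286 − 9289 = -28575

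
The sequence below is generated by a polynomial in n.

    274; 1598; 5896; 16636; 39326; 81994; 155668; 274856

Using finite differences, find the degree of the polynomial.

5

First differences: 1324, 4298, 10740, 22690, 42668, 73674, 119188
Second differences: 2974, 6442, 11950, 19978, 31006, 45514
Third differences: 3468, 5508, 8028, 11028, 14508
Fourth differences: 2040, 2520, 3000, 3480
Fifth differences: 480, 480, 480
The fifth differences are constant, so the polynomial has degree 5.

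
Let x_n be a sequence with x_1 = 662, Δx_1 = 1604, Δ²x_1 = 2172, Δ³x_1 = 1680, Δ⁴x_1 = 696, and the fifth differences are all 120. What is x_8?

Build the table forward from the leading diagonal:
D5: 120  120  120  120  120  120  120  120
D4: 696  816  936  1056  1176  1296  1416  1536
D3: 1680  2376  3192  4128  5184  6360  7656  9072
D2: 2172  3852  6228  9420  13548  18732  25092  32748
D1: 1604  3776  7628  13856  23276  36824  55556  80648
x: 662  2266  6042  13670  27526  50802  87626  143182

143182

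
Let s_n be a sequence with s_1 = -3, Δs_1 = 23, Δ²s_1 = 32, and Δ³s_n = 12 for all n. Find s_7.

855

Build the table forward from the leading diagonal:
Δ³: 12, 12, 12, 12, 12, 12, 12
Δ²: 32, 44, 56, 68, 80, 92, 104
Δ: 23, 55, 99, 155, 223, 303, 395
s: -3, 20, 75, 174, 329, 552, 855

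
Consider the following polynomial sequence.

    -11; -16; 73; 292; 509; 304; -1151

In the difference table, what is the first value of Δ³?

D1: -5, 89, 219, 217, -205, -1455
D2: 94, 130, -2, -422, -1250
D3: 36, -132, -420, -828
D4: -168, -288, -408
D5: -120, -120

36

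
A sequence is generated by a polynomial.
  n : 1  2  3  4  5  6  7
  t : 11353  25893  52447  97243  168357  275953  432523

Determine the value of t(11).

1893303

D1: 14540, 26554, 44796, 71114, 107596, 156570
D2: 12014, 18242, 26318, 36482, 48974
D3: 6228, 8076, 10164, 12492
D4: 1848, 2088, 2328
D5: 240, 240
The fifth differences are constant (240).
2328 + 240 = 2568;  12492 + 2568 = 15060;  48974 + 15060 = 64034;  156570 + 64034 = 220604;  432523 + 220604 = 653127
2568 + 240 = 2808;  15060 + 2808 = 17868;  64034 + 17868 = 81902;  220604 + 81902 = 302506;  653127 + 302506 = 955633
2808 + 240 = 3048;  17868 + 3048 = 20916;  81902 + 20916 = 102818;  302506 + 102818 = 405324;  955633 + 405324 = 1360957
3048 + 240 = 3288;  20916 + 3288 = 24204;  102818 + 24204 = 127022;  405324 + 127022 = 532346;  1360957 + 532346 = 1893303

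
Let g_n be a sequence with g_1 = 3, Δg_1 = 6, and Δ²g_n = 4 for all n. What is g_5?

Build the table forward from the leading diagonal:
Δ²: 4, 4, 4, 4, 4
Δ: 6, 10, 14, 18, 22
g: 3, 9, 19, 33, 51

51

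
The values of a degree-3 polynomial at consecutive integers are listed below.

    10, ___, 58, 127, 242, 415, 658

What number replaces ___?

Using the last 5 terms:
69, 115, 173, 243
46, 58, 70
12, 12
Constant third difference = 12.
Extend backward: 46 − 12 = 34;  69 − 34 = 35;  58 − 35 = 23

23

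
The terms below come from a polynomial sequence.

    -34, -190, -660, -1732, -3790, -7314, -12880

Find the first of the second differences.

-314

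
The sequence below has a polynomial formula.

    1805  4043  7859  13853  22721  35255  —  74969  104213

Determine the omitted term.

52343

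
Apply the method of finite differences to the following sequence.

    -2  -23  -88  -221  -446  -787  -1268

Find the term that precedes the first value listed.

-21  -65  -133  -225  -341  -481
-44  -68  -92  -116  -140
-24  -24  -24  -24
The third differences are constant at -24.
Work back: -44 + 24 = -20;  -21 + 20 = -1;  -2 + 1 = -1

-1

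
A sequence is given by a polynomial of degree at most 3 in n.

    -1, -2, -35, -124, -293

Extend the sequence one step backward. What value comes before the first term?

D1: -1, -33, -89, -169
D2: -32, -56, -80
D3: -24, -24
The third differences are constant at -24.
Work back: -32 + 24 = -8;  -1 + 8 = 7;  -1 − 7 = -8

-8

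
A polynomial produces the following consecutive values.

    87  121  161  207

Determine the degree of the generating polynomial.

2

D1: 34, 40, 46
D2: 6, 6
The second differences are constant, so the polynomial has degree 2.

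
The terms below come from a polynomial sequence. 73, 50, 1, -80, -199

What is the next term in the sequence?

-23  -49  -81  -119
-26  -32  -38
-6  -6
The third differences are constant (-6).
-38 − 6 = -44;  -119 − 44 = -163;  -199 − 163 = -362

-362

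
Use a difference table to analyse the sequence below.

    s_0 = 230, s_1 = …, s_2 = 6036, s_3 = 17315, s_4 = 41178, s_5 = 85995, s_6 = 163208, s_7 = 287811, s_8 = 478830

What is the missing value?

1563

Using the last 7 terms:
Δ: 11279, 23863, 44817, 77213, 124603, 191019
Δ²: 12584, 20954, 32396, 47390, 66416
Δ³: 8370, 11442, 14994, 19026
Δ⁴: 3072, 3552, 4032
Δ⁵: 480, 480
Constant fifth difference = 480.
Extend backward: 3072 − 480 = 2592;  8370 − 2592 = 5778;  12584 − 5778 = 6806;  11279 − 6806 = 4473;  6036 − 4473 = 1563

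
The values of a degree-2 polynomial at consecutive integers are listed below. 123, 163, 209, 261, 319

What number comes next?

First differences: 40 , 46 , 52 , 58
Second differences: 6 , 6 , 6
Constant second difference = 6, so extend:
58 + 6 = 64;  319 + 64 = 383

383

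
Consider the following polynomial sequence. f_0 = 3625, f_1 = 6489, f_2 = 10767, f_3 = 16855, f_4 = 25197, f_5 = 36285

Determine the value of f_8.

91665

First differences: 2864, 4278, 6088, 8342, 11088
Second differences: 1414, 1810, 2254, 2746
Third differences: 396, 444, 492
Fourth differences: 48, 48
Fourth differences constant at 48.
492 + 48 = 540;  2746 + 540 = 3286;  11088 + 3286 = 14374;  36285 + 14374 = 50659
540 + 48 = 588;  3286 + 588 = 3874;  14374 + 3874 = 18248;  50659 + 18248 = 68907
588 + 48 = 636;  3874 + 636 = 4510;  18248 + 4510 = 22758;  68907 + 22758 = 91665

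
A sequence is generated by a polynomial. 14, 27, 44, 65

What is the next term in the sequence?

90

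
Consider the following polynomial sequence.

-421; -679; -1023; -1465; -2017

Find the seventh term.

-3499

First differences: -258, -344, -442, -552
Second differences: -86, -98, -110
Third differences: -12, -12
Constant third difference = -12, so extend:
-110 − 12 = -122;  -552 − 122 = -674;  -2017 − 674 = -2691
-122 − 12 = -134;  -674 − 134 = -808;  -2691 − 808 = -3499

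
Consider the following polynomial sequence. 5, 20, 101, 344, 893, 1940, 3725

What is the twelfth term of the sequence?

Δ: 15 , 81 , 243 , 549 , 1047 , 1785
Δ²: 66 , 162 , 306 , 498 , 738
Δ³: 96 , 144 , 192 , 240
Δ⁴: 48 , 48 , 48
The fourth differences are constant (48).
240 + 48 = 288;  738 + 288 = 1026;  1785 + 1026 = 2811;  3725 + 2811 = 6536
288 + 48 = 336;  1026 + 336 = 1362;  2811 + 1362 = 4173;  6536 + 4173 = 10709
336 + 48 = 384;  1362 + 384 = 1746;  4173 + 1746 = 5919;  10709 + 5919 = 16628
384 + 48 = 432;  1746 + 432 = 2178;  5919 + 2178 = 8097;  16628 + 8097 = 24725
432 + 48 = 480;  2178 + 480 = 2658;  8097 + 2658 = 10755;  24725 + 10755 = 35480

35480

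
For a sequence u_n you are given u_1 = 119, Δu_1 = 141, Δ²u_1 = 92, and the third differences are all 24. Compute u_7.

Build the table forward from the leading diagonal:
Third differences: 24  24  24  24  24  24  24
Second differences: 92  116  140  164  188  212  236
First differences: 141  233  349  489  653  841  1053
u: 119  260  493  842  1331  1984  2825

2825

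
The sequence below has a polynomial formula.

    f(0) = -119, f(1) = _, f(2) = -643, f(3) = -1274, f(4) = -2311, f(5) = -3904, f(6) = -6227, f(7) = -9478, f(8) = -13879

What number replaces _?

-292

Using the last 7 terms:
-631  -1037  -1593  -2323  -3251  -4401
-406  -556  -730  -928  -1150
-150  -174  -198  -222
-24  -24  -24
Constant fourth difference = -24.
Extend backward: -150 + 24 = -126;  -406 + 126 = -280;  -631 + 280 = -351;  -643 + 351 = -292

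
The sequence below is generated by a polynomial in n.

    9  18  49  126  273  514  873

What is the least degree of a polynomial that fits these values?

3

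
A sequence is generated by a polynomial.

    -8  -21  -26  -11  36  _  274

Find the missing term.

Using the first 5 terms:
First differences: -13, -5, 15, 47
Second differences: 8, 20, 32
Third differences: 12, 12
Constant third difference = 12.
Extend forward: 32 + 12 = 44;  47 + 44 = 91;  36 + 91 = 127

127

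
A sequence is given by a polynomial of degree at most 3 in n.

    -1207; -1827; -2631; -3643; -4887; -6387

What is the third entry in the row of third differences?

First differences: -620, -804, -1012, -1244, -1500
Second differences: -184, -208, -232, -256
Third differences: -24, -24, -24

-24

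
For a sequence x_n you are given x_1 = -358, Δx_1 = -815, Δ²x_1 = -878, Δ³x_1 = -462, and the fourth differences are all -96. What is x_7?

Build the table forward from the leading diagonal:
D4: -96, -96, -96, -96, -96, -96, -96
D3: -462, -558, -654, -750, -846, -942, -1038
D2: -878, -1340, -1898, -2552, -3302, -4148, -5090
D1: -815, -1693, -3033, -4931, -7483, -10785, -14933
x: -358, -1173, -2866, -5899, -10830, -18313, -29098

-29098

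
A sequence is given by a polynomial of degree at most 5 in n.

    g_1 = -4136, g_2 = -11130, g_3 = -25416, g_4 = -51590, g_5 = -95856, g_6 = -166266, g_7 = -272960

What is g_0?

-1206

Δ: -6994, -14286, -26174, -44266, -70410, -106694
Δ²: -7292, -11888, -18092, -26144, -36284
Δ³: -4596, -6204, -8052, -10140
Δ⁴: -1608, -1848, -2088
Δ⁵: -240, -240
The fifth differences are constant at -240.
Work back: -1608 + 240 = -1368;  -4596 + 1368 = -3228;  -7292 + 3228 = -4064;  -6994 + 4064 = -2930;  -4136 + 2930 = -1206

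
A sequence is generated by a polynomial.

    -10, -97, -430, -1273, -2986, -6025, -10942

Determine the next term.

-18385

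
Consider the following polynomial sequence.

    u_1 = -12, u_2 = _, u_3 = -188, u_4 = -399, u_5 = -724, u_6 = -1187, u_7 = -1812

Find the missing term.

-67

Using the last 5 terms:
Δ: -211, -325, -463, -625
Δ²: -114, -138, -162
Δ³: -24, -24
Constant third difference = -24.
Extend backward: -114 + 24 = -90;  -211 + 90 = -121;  -188 + 121 = -67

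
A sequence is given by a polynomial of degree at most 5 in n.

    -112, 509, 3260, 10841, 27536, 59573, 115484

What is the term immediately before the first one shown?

-79

Δ: 621, 2751, 7581, 16695, 32037, 55911
Δ²: 2130, 4830, 9114, 15342, 23874
Δ³: 2700, 4284, 6228, 8532
Δ⁴: 1584, 1944, 2304
Δ⁵: 360, 360
The fifth differences are constant at 360.
Work back: 1584 − 360 = 1224;  2700 − 1224 = 1476;  2130 − 1476 = 654;  621 − 654 = -33;  -112 + 33 = -79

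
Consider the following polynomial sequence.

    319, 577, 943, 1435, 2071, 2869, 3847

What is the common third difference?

D1: 258, 366, 492, 636, 798, 978
D2: 108, 126, 144, 162, 180
D3: 18, 18, 18, 18

18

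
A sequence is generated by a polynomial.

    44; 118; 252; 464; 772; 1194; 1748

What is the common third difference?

18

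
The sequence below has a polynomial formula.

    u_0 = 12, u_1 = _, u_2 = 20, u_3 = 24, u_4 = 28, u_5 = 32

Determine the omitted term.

Using the last 4 terms:
4, 4, 4
Constant first difference = 4.
Extend backward: 20 − 4 = 16

16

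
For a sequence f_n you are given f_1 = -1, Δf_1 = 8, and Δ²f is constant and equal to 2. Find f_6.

59

Build the table forward from the leading diagonal:
Second differences: 2  2  2  2  2  2
First differences: 8  10  12  14  16  18
f: -1  7  17  29  43  59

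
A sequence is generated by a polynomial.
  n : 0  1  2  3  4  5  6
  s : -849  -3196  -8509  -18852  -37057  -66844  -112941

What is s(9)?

-414012

-2347, -5313, -10343, -18205, -29787, -46097
-2966, -5030, -7862, -11582, -16310
-2064, -2832, -3720, -4728
-768, -888, -1008
-120, -120
Constant fifth difference = -120, so extend:
-1008 − 120 = -1128;  -4728 − 1128 = -5856;  -16310 − 5856 = -22166;  -46097 − 22166 = -68263;  -112941 − 68263 = -181204
-1128 − 120 = -1248;  -5856 − 1248 = -7104;  -22166 − 7104 = -29270;  -68263 − 29270 = -97533;  -181204 − 97533 = -278737
-1248 − 120 = -1368;  -7104 − 1368 = -8472;  -29270 − 8472 = -37742;  -97533 − 37742 = -135275;  -278737 − 135275 = -414012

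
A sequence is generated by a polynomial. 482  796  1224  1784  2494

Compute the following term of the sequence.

3372

Δ: 314, 428, 560, 710
Δ²: 114, 132, 150
Δ³: 18, 18
The third differences are constant (18).
150 + 18 = 168;  710 + 168 = 878;  2494 + 878 = 3372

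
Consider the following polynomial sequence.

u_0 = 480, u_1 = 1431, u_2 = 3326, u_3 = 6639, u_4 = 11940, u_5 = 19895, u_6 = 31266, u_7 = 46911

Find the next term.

Δ: 951 , 1895 , 3313 , 5301 , 7955 , 11371 , 15645
Δ²: 944 , 1418 , 1988 , 2654 , 3416 , 4274
Δ³: 474 , 570 , 666 , 762 , 858
Δ⁴: 96 , 96 , 96 , 96
Fourth differences constant at 96.
858 + 96 = 954;  4274 + 954 = 5228;  15645 + 5228 = 20873;  46911 + 20873 = 67784

67784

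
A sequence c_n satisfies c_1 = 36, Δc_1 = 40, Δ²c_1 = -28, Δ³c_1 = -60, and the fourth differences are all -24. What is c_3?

88

Build the table forward from the leading diagonal:
Fourth differences: -24, -24, -24
Third differences: -60, -84, -108
Second differences: -28, -88, -172
First differences: 40, 12, -76
c: 36, 76, 88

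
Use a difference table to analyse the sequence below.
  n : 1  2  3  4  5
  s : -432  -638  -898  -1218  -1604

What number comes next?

-2062

Δ: -206, -260, -320, -386
Δ²: -54, -60, -66
Δ³: -6, -6
Constant third difference = -6, so extend:
-66 − 6 = -72;  -386 − 72 = -458;  -1604 − 458 = -2062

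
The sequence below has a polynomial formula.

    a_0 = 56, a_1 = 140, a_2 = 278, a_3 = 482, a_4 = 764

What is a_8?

2912

84  138  204  282
54  66  78
12  12
Constant third difference = 12, so extend:
78 + 12 = 90;  282 + 90 = 372;  764 + 372 = 1136
90 + 12 = 102;  372 + 102 = 474;  1136 + 474 = 1610
102 + 12 = 114;  474 + 114 = 588;  1610 + 588 = 2198
114 + 12 = 126;  588 + 126 = 714;  2198 + 714 = 2912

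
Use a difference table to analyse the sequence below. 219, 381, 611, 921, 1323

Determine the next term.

1829

D1: 162, 230, 310, 402
D2: 68, 80, 92
D3: 12, 12
The third differences are constant (12).
92 + 12 = 104;  402 + 104 = 506;  1323 + 506 = 1829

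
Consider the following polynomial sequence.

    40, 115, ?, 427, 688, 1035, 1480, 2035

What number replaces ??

Using the last 5 terms:
First differences: 261  347  445  555
Second differences: 86  98  110
Third differences: 12  12
Constant third difference = 12.
Extend backward: 86 − 12 = 74;  261 − 74 = 187;  427 − 187 = 240

240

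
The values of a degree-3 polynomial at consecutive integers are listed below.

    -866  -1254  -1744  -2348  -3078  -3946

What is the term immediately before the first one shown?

-568

Δ: -388, -490, -604, -730, -868
Δ²: -102, -114, -126, -138
Δ³: -12, -12, -12
The third differences are constant at -12.
Work back: -102 + 12 = -90;  -388 + 90 = -298;  -866 + 298 = -568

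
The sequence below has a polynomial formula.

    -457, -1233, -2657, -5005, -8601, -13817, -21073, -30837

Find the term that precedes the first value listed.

-101

-776, -1424, -2348, -3596, -5216, -7256, -9764
-648, -924, -1248, -1620, -2040, -2508
-276, -324, -372, -420, -468
-48, -48, -48, -48
The fourth differences are constant at -48.
Work back: -276 + 48 = -228;  -648 + 228 = -420;  -776 + 420 = -356;  -457 + 356 = -101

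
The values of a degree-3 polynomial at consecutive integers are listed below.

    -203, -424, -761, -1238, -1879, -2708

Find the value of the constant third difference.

-24

Δ: -221, -337, -477, -641, -829
Δ²: -116, -140, -164, -188
Δ³: -24, -24, -24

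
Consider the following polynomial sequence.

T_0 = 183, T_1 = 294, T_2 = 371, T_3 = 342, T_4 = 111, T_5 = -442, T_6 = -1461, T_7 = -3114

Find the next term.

-5593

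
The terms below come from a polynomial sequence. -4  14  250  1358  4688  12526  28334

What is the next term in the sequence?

18 , 236 , 1108 , 3330 , 7838 , 15808
218 , 872 , 2222 , 4508 , 7970
654 , 1350 , 2286 , 3462
696 , 936 , 1176
240 , 240
The fifth differences are constant (240).
1176 + 240 = 1416;  3462 + 1416 = 4878;  7970 + 4878 = 12848;  15808 + 12848 = 28656;  28334 + 28656 = 56990

56990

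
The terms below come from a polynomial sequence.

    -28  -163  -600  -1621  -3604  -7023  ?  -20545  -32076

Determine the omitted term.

-12448

Using the first 6 terms:
D1: -135, -437, -1021, -1983, -3419
D2: -302, -584, -962, -1436
D3: -282, -378, -474
D4: -96, -96
Constant fourth difference = -96.
Extend forward: -474 − 96 = -570;  -1436 − 570 = -2006;  -3419 − 2006 = -5425;  -7023 − 5425 = -12448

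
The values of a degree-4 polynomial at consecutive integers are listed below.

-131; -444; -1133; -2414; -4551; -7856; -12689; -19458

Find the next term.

Δ: -313 , -689 , -1281 , -2137 , -3305 , -4833 , -6769
Δ²: -376 , -592 , -856 , -1168 , -1528 , -1936
Δ³: -216 , -264 , -312 , -360 , -408
Δ⁴: -48 , -48 , -48 , -48
Constant fourth difference = -48, so extend:
-408 − 48 = -456;  -1936 − 456 = -2392;  -6769 − 2392 = -9161;  -19458 − 9161 = -28619

-28619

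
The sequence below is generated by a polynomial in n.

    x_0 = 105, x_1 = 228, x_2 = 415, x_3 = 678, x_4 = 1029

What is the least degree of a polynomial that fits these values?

3

123, 187, 263, 351
64, 76, 88
12, 12
The third differences are constant, so the polynomial has degree 3.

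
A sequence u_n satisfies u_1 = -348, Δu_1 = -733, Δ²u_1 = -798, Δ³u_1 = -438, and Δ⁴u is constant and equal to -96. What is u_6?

Build the table forward from the leading diagonal:
Fourth differences: -96, -96, -96, -96, -96, -96
Third differences: -438, -534, -630, -726, -822, -918
Second differences: -798, -1236, -1770, -2400, -3126, -3948
First differences: -733, -1531, -2767, -4537, -6937, -10063
u: -348, -1081, -2612, -5379, -9916, -16853

-16853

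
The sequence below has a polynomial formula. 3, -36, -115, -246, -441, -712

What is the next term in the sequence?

-1071

D1: -39  -79  -131  -195  -271
D2: -40  -52  -64  -76
D3: -12  -12  -12
The third differences are constant (-12).
-76 − 12 = -88;  -271 − 88 = -359;  -712 − 359 = -1071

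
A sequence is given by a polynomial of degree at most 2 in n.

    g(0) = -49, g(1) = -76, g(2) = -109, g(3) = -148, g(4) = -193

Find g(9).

-508

-27, -33, -39, -45
-6, -6, -6
The second differences are constant (-6).
-45 − 6 = -51;  -193 − 51 = -244
-51 − 6 = -57;  -244 − 57 = -301
-57 − 6 = -63;  -301 − 63 = -364
-63 − 6 = -69;  -364 − 69 = -433
-69 − 6 = -75;  -433 − 75 = -508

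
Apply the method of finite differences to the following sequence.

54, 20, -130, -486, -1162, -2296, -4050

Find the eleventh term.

-34 , -150 , -356 , -676 , -1134 , -1754
-116 , -206 , -320 , -458 , -620
-90 , -114 , -138 , -162
-24 , -24 , -24
Fourth differences constant at -24.
-162 − 24 = -186;  -620 − 186 = -806;  -1754 − 806 = -2560;  -4050 − 2560 = -6610
-186 − 24 = -210;  -806 − 210 = -1016;  -2560 − 1016 = -3576;  -6610 − 3576 = -10186
-210 − 24 = -234;  -1016 − 234 = -1250;  -3576 − 1250 = -4826;  -10186 − 4826 = -15012
-234 − 24 = -258;  -1250 − 258 = -1508;  -4826 − 1508 = -6334;  -15012 − 6334 = -21346

-21346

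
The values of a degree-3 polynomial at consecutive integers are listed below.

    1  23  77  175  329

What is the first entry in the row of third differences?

12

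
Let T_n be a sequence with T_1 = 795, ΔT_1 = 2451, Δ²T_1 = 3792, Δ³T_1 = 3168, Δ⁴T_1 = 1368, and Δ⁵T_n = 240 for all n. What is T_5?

47391

Build the table forward from the leading diagonal:
Fifth differences: 240, 240, 240, 240, 240
Fourth differences: 1368, 1608, 1848, 2088, 2328
Third differences: 3168, 4536, 6144, 7992, 10080
Second differences: 3792, 6960, 11496, 17640, 25632
First differences: 2451, 6243, 13203, 24699, 42339
T: 795, 3246, 9489, 22692, 47391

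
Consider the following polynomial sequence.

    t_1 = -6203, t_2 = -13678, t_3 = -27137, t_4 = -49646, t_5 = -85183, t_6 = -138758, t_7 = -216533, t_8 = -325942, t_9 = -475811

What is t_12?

-1279838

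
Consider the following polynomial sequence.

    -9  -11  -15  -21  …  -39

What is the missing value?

Using the first 4 terms:
D1: -2, -4, -6
D2: -2, -2
Constant second difference = -2.
Extend forward: -6 − 2 = -8;  -21 − 8 = -29

-29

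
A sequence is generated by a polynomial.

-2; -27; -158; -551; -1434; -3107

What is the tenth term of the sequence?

D1: -25  -131  -393  -883  -1673
D2: -106  -262  -490  -790
D3: -156  -228  -300
D4: -72  -72
Fourth differences constant at -72.
-300 − 72 = -372;  -790 − 372 = -1162;  -1673 − 1162 = -2835;  -3107 − 2835 = -5942
-372 − 72 = -444;  -1162 − 444 = -1606;  -2835 − 1606 = -4441;  -5942 − 4441 = -10383
-444 − 72 = -516;  -1606 − 516 = -2122;  -4441 − 2122 = -6563;  -10383 − 6563 = -16946
-516 − 72 = -588;  -2122 − 588 = -2710;  -6563 − 2710 = -9273;  -16946 − 9273 = -26219

-26219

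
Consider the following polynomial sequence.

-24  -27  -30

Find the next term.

Δ: -3  -3
First differences constant at -3.
-30 − 3 = -33

-33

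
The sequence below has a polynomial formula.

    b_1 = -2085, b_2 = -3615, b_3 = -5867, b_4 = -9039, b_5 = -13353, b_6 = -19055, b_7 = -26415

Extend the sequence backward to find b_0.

-1103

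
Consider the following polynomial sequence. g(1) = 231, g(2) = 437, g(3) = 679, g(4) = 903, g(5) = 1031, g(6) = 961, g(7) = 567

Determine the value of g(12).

206, 242, 224, 128, -70, -394
36, -18, -96, -198, -324
-54, -78, -102, -126
-24, -24, -24
Fourth differences constant at -24.
-126 − 24 = -150;  -324 − 150 = -474;  -394 − 474 = -868;  567 − 868 = -301
-150 − 24 = -174;  -474 − 174 = -648;  -868 − 648 = -1516;  -301 − 1516 = -1817
-174 − 24 = -198;  -648 − 198 = -846;  -1516 − 846 = -2362;  -1817 − 2362 = -4179
-198 − 24 = -222;  -846 − 222 = -1068;  -2362 − 1068 = -3430;  -4179 − 3430 = -7609
-222 − 24 = -246;  -1068 − 246 = -1314;  -3430 − 1314 = -4744;  -7609 − 4744 = -12353

-12353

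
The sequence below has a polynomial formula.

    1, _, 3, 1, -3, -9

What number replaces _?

Using the last 4 terms:
Δ: -2  -4  -6
Δ²: -2  -2
Constant second difference = -2.
Extend backward: -2 + 2 = 0;  3 + 0 = 3

3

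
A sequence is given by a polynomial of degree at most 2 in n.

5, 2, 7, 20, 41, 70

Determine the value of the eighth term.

First differences: -3, 5, 13, 21, 29
Second differences: 8, 8, 8, 8
Constant second difference = 8, so extend:
29 + 8 = 37;  70 + 37 = 107
37 + 8 = 45;  107 + 45 = 152

152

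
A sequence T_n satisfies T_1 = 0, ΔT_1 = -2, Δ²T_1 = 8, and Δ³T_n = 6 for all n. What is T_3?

4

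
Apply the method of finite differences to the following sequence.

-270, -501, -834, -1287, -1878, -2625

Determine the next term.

-3546

Δ: -231, -333, -453, -591, -747
Δ²: -102, -120, -138, -156
Δ³: -18, -18, -18
The third differences are constant (-18).
-156 − 18 = -174;  -747 − 174 = -921;  -2625 − 921 = -3546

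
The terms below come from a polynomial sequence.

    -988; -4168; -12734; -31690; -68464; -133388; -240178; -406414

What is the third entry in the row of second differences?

First differences: -3180, -8566, -18956, -36774, -64924, -106790, -166236
Second differences: -5386, -10390, -17818, -28150, -41866, -59446
Third differences: -5004, -7428, -10332, -13716, -17580
Fourth differences: -2424, -2904, -3384, -3864
Fifth differences: -480, -480, -480

-17818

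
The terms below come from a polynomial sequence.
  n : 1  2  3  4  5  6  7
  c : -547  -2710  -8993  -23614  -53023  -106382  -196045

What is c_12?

Δ: -2163 , -6283 , -14621 , -29409 , -53359 , -89663
Δ²: -4120 , -8338 , -14788 , -23950 , -36304
Δ³: -4218 , -6450 , -9162 , -12354
Δ⁴: -2232 , -2712 , -3192
Δ⁵: -480 , -480
Constant fifth difference = -480, so extend:
-3192 − 480 = -3672;  -12354 − 3672 = -16026;  -36304 − 16026 = -52330;  -89663 − 52330 = -141993;  -196045 − 141993 = -338038
-3672 − 480 = -4152;  -16026 − 4152 = -20178;  -52330 − 20178 = -72508;  -141993 − 72508 = -214501;  -338038 − 214501 = -552539
-4152 − 480 = -4632;  -20178 − 4632 = -24810;  -72508 − 24810 = -97318;  -214501 − 97318 = -311819;  -552539 − 311819 = -864358
-4632 − 480 = -5112;  -24810 − 5112 = -29922;  -97318 − 29922 = -127240;  -311819 − 127240 = -439059;  -864358 − 439059 = -1303417
-5112 − 480 = -5592;  -29922 − 5592 = -35514;  -127240 − 35514 = -162754;  -439059 − 162754 = -601813;  -1303417 − 601813 = -1905230

-1905230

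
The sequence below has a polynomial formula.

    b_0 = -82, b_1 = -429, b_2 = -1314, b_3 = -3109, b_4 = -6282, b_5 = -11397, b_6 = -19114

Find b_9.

-347, -885, -1795, -3173, -5115, -7717
-538, -910, -1378, -1942, -2602
-372, -468, -564, -660
-96, -96, -96
Constant fourth difference = -96, so extend:
-660 − 96 = -756;  -2602 − 756 = -3358;  -7717 − 3358 = -11075;  -19114 − 11075 = -30189
-756 − 96 = -852;  -3358 − 852 = -4210;  -11075 − 4210 = -15285;  -30189 − 15285 = -45474
-852 − 96 = -948;  -4210 − 948 = -5158;  -15285 − 5158 = -20443;  -45474 − 20443 = -65917

-65917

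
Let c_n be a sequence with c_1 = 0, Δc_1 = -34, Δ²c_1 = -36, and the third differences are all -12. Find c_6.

Build the table forward from the leading diagonal:
Δ³: -12  -12  -12  -12  -12  -12
Δ²: -36  -48  -60  -72  -84  -96
Δ: -34  -70  -118  -178  -250  -334
c: 0  -34  -104  -222  -400  -650

-650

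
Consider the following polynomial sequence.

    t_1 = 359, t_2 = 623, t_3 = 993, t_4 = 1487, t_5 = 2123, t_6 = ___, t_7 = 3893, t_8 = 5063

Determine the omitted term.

2919

Using the first 5 terms:
D1: 264, 370, 494, 636
D2: 106, 124, 142
D3: 18, 18
Constant third difference = 18.
Extend forward: 142 + 18 = 160;  636 + 160 = 796;  2123 + 796 = 2919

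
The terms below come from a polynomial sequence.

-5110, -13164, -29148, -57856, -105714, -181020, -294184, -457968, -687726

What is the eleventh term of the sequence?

D1: -8054, -15984, -28708, -47858, -75306, -113164, -163784, -229758
D2: -7930, -12724, -19150, -27448, -37858, -50620, -65974
D3: -4794, -6426, -8298, -10410, -12762, -15354
D4: -1632, -1872, -2112, -2352, -2592
D5: -240, -240, -240, -240
The fifth differences are constant (-240).
-2592 − 240 = -2832;  -15354 − 2832 = -18186;  -65974 − 18186 = -84160;  -229758 − 84160 = -313918;  -687726 − 313918 = -1001644
-2832 − 240 = -3072;  -18186 − 3072 = -21258;  -84160 − 21258 = -105418;  -313918 − 105418 = -419336;  -1001644 − 419336 = -1420980

-1420980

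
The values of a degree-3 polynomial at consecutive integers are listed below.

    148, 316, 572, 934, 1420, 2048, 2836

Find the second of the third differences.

D1: 168, 256, 362, 486, 628, 788
D2: 88, 106, 124, 142, 160
D3: 18, 18, 18, 18

18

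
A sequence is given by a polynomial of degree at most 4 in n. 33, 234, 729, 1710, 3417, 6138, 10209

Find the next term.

16014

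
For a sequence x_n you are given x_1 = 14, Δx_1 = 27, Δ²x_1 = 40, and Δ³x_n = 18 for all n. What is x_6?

729

Build the table forward from the leading diagonal:
Δ³: 18, 18, 18, 18, 18, 18
Δ²: 40, 58, 76, 94, 112, 130
Δ: 27, 67, 125, 201, 295, 407
x: 14, 41, 108, 233, 434, 729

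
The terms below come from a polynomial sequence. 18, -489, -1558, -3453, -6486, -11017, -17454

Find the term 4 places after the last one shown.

-72102

D1: -507 , -1069 , -1895 , -3033 , -4531 , -6437
D2: -562 , -826 , -1138 , -1498 , -1906
D3: -264 , -312 , -360 , -408
D4: -48 , -48 , -48
The fourth differences are constant (-48).
-408 − 48 = -456;  -1906 − 456 = -2362;  -6437 − 2362 = -8799;  -17454 − 8799 = -26253
-456 − 48 = -504;  -2362 − 504 = -2866;  -8799 − 2866 = -11665;  -26253 − 11665 = -37918
-504 − 48 = -552;  -2866 − 552 = -3418;  -11665 − 3418 = -15083;  -37918 − 15083 = -53001
-552 − 48 = -600;  -3418 − 600 = -4018;  -15083 − 4018 = -19101;  -53001 − 19101 = -72102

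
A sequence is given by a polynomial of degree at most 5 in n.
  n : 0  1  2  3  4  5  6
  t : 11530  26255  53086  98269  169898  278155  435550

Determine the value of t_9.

First differences: 14725, 26831, 45183, 71629, 108257, 157395
Second differences: 12106, 18352, 26446, 36628, 49138
Third differences: 6246, 8094, 10182, 12510
Fourth differences: 1848, 2088, 2328
Fifth differences: 240, 240
Fifth differences constant at 240.
2328 + 240 = 2568;  12510 + 2568 = 15078;  49138 + 15078 = 64216;  157395 + 64216 = 221611;  435550 + 221611 = 657161
2568 + 240 = 2808;  15078 + 2808 = 17886;  64216 + 17886 = 82102;  221611 + 82102 = 303713;  657161 + 303713 = 960874
2808 + 240 = 3048;  17886 + 3048 = 20934;  82102 + 20934 = 103036;  303713 + 103036 = 406749;  960874 + 406749 = 1367623

1367623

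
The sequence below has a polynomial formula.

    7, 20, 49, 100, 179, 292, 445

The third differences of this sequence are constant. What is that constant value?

Δ: 13, 29, 51, 79, 113, 153
Δ²: 16, 22, 28, 34, 40
Δ³: 6, 6, 6, 6

6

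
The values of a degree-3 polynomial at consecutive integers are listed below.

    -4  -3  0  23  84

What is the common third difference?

18

D1: 1, 3, 23, 61
D2: 2, 20, 38
D3: 18, 18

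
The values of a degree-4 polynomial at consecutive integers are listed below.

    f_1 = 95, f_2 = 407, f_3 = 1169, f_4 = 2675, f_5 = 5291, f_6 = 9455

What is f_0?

11

312  762  1506  2616  4164
450  744  1110  1548
294  366  438
72  72
The fourth differences are constant at 72.
Work back: 294 − 72 = 222;  450 − 222 = 228;  312 − 228 = 84;  95 − 84 = 11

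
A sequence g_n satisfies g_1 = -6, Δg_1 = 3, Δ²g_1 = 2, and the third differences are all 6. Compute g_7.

162

Build the table forward from the leading diagonal:
Third differences: 6, 6, 6, 6, 6, 6, 6
Second differences: 2, 8, 14, 20, 26, 32, 38
First differences: 3, 5, 13, 27, 47, 73, 105
g: -6, -3, 2, 15, 42, 89, 162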